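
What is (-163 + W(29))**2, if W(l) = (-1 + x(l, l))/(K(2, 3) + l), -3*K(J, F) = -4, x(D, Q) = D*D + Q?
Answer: 149475076/8281 ≈ 18050.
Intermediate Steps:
x(D, Q) = Q + D**2 (x(D, Q) = D**2 + Q = Q + D**2)
K(J, F) = 4/3 (K(J, F) = -1/3*(-4) = 4/3)
W(l) = (-1 + l + l**2)/(4/3 + l) (W(l) = (-1 + (l + l**2))/(4/3 + l) = (-1 + l + l**2)/(4/3 + l))
(-163 + W(29))**2 = (-163 + 3*(-1 + 29 + 29**2)/(4 + 3*29))**2 = (-163 + 3*(-1 + 29 + 841)/(4 + 87))**2 = (-163 + 3*869/91)**2 = (-163 + 3*(1/91)*869)**2 = (-163 + 2607/91)**2 = (-12226/91)**2 = 149475076/8281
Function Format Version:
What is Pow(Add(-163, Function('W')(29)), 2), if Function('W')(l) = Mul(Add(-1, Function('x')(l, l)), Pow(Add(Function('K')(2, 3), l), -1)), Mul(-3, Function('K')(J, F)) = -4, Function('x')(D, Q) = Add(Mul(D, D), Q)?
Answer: Rational(149475076, 8281) ≈ 18050.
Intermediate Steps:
Function('x')(D, Q) = Add(Q, Pow(D, 2)) (Function('x')(D, Q) = Add(Pow(D, 2), Q) = Add(Q, Pow(D, 2)))
Function('K')(J, F) = Rational(4, 3) (Function('K')(J, F) = Mul(Rational(-1, 3), -4) = Rational(4, 3))
Function('W')(l) = Mul(Pow(Add(Rational(4, 3), l), -1), Add(-1, l, Pow(l, 2))) (Function('W')(l) = Mul(Add(-1, Add(l, Pow(l, 2))), Pow(Add(Rational(4, 3), l), -1)) = Mul(Add(-1, l, Pow(l, 2)), Pow(Add(Rational(4, 3), l), -1)) = Mul(Pow(Add(Rational(4, 3), l), -1), Add(-1, l, Pow(l, 2))))
Pow(Add(-163, Function('W')(29)), 2) = Pow(Add(-163, Mul(3, Pow(Add(4, Mul(3, 29)), -1), Add(-1, 29, Pow(29, 2)))), 2) = Pow(Add(-163, Mul(3, Pow(Add(4, 87), -1), Add(-1, 29, 841))), 2) = Pow(Add(-163, Mul(3, Pow(91, -1), 869)), 2) = Pow(Add(-163, Mul(3, Rational(1, 91), 869)), 2) = Pow(Add(-163, Rational(2607, 91)), 2) = Pow(Rational(-12226, 91), 2) = Rational(149475076, 8281)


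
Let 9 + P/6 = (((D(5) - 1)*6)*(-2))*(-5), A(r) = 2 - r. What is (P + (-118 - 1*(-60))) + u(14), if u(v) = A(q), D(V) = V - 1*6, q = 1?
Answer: -831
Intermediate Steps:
D(V) = -6 + V (D(V) = V - 6 = -6 + V)
u(v) = 1 (u(v) = 2 - 1*1 = 2 - 1 = 1)
P = -774 (P = -54 + 6*(((((-6 + 5) - 1)*6)*(-2))*(-5)) = -54 + 6*((((-1 - 1)*6)*(-2))*(-5)) = -54 + 6*((-2*6*(-2))*(-5)) = -54 + 6*(-12*(-2)*(-5)) = -54 + 6*(24*(-5)) = -54 + 6*(-120) = -54 - 720 = -774)
(P + (-118 - 1*(-60))) + u(14) = (-774 + (-118 - 1*(-60))) + 1 = (-774 + (-118 + 60)) + 1 = (-774 - 58) + 1 = -832 + 1 = -831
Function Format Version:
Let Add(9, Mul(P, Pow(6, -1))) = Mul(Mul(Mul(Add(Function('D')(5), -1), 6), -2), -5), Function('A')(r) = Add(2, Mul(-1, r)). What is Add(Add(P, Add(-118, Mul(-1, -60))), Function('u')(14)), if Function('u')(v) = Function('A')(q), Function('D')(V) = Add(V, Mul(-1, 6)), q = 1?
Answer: -831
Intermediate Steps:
Function('D')(V) = Add(-6, V) (Function('D')(V) = Add(V, -6) = Add(-6, V))
Function('u')(v) = 1 (Function('u')(v) = Add(2, Mul(-1, 1)) = Add(2, -1) = 1)
P = -774 (P = Add(-54, Mul(6, Mul(Mul(Mul(Add(Add(-6, 5), -1), 6), -2), -5))) = Add(-54, Mul(6, Mul(Mul(Mul(Add(-1, -1), 6), -2), -5))) = Add(-54, Mul(6, Mul(Mul(Mul(-2, 6), -2), -5))) = Add(-54, Mul(6, Mul(Mul(-12, -2), -5))) = Add(-54, Mul(6, Mul(24, -5))) = Add(-54, Mul(6, -120)) = Add(-54, -720) = -774)
Add(Add(P, Add(-118, Mul(-1, -60))), Function('u')(14)) = Add(Add(-774, Add(-118, Mul(-1, -60))), 1) = Add(Add(-774, Add(-118, 60)), 1) = Add(Add(-774, -58), 1) = Add(-832, 1) = -831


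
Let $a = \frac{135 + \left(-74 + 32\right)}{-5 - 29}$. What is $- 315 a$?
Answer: $\frac{29295}{34} \approx 861.62$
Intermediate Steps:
$a = - \frac{93}{34}$ ($a = \frac{135 - 42}{-34} = 93 \left(- \frac{1}{34}\right) = - \frac{93}{34} \approx -2.7353$)
$- 315 a = \left(-315\right) \left(- \frac{93}{34}\right) = \frac{29295}{34}$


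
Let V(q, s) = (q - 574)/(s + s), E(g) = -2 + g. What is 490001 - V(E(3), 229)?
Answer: 224421031/458 ≈ 4.9000e+5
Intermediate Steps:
V(q, s) = (-574 + q)/(2*s) (V(q, s) = (-574 + q)/((2*s)) = (-574 + q)*(1/(2*s)) = (-574 + q)/(2*s))
490001 - V(E(3), 229) = 490001 - (-574 + (-2 + 3))/(2*229) = 490001 - (-574 + 1)/(2*229) = 490001 - (-573)/(2*229) = 490001 - 1*(-573/458) = 490001 + 573/458 = 224421031/458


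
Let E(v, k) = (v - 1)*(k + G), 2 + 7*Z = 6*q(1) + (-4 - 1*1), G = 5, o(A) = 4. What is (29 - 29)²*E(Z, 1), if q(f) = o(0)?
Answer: 0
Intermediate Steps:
q(f) = 4
Z = 17/7 (Z = -2/7 + (6*4 + (-4 - 1*1))/7 = -2/7 + (24 + (-4 - 1))/7 = -2/7 + (24 - 5)/7 = -2/7 + (⅐)*19 = -2/7 + 19/7 = 17/7 ≈ 2.4286)
E(v, k) = (-1 + v)*(5 + k) (E(v, k) = (v - 1)*(k + 5) = (-1 + v)*(5 + k))
(29 - 29)²*E(Z, 1) = (29 - 29)²*(-5 - 1*1 + 5*(17/7) + 1*(17/7)) = 0²*(-5 - 1 + 85/7 + 17/7) = 0*(60/7) = 0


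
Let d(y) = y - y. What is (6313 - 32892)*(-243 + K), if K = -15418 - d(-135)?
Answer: 416253719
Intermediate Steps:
d(y) = 0
K = -15418 (K = -15418 - 1*0 = -15418 + 0 = -15418)
(6313 - 32892)*(-243 + K) = (6313 - 32892)*(-243 - 15418) = -26579*(-15661) = 416253719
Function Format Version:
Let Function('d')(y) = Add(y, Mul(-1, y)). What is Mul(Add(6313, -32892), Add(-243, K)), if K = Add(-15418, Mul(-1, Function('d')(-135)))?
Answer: 416253719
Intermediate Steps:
Function('d')(y) = 0
K = -15418 (K = Add(-15418, Mul(-1, 0)) = Add(-15418, 0) = -15418)
Mul(Add(6313, -32892), Add(-243, K)) = Mul(Add(6313, -32892), Add(-243, -15418)) = Mul(-26579, -15661) = 416253719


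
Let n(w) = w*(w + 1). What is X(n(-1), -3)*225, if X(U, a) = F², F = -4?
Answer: 3600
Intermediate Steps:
n(w) = w*(1 + w)
X(U, a) = 16 (X(U, a) = (-4)² = 16)
X(n(-1), -3)*225 = 16*225 = 3600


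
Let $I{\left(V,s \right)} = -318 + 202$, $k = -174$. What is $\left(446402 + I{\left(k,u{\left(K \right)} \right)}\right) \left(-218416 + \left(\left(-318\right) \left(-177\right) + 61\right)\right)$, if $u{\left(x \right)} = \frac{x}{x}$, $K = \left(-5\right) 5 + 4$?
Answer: $-72329125734$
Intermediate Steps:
$K = -21$ ($K = -25 + 4 = -21$)
$u{\left(x \right)} = 1$
$I{\left(V,s \right)} = -116$
$\left(446402 + I{\left(k,u{\left(K \right)} \right)}\right) \left(-218416 + \left(\left(-318\right) \left(-177\right) + 61\right)\right) = \left(446402 - 116\right) \left(-218416 + \left(\left(-318\right) \left(-177\right) + 61\right)\right) = 446286 \left(-218416 + \left(56286 + 61\right)\right) = 446286 \left(-218416 + 56347\right) = 446286 \left(-162069\right) = -72329125734$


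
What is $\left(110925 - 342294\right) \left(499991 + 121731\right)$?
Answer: $-143847197418$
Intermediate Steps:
$\left(110925 - 342294\right) \left(499991 + 121731\right) = \left(110925 - 342294\right) 621722 = \left(-231369\right) 621722 = -143847197418$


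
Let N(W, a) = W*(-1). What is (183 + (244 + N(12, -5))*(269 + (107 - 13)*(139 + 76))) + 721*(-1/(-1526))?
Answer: 1035785901/218 ≈ 4.7513e+6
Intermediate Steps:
N(W, a) = -W
(183 + (244 + N(12, -5))*(269 + (107 - 13)*(139 + 76))) + 721*(-1/(-1526)) = (183 + (244 - 1*12)*(269 + (107 - 13)*(139 + 76))) + 721*(-1/(-1526)) = (183 + (244 - 12)*(269 + 94*215)) + 721*(-1*(-1/1526)) = (183 + 232*(269 + 20210)) + 721*(1/1526) = (183 + 232*20479) + 103/218 = (183 + 4751128) + 103/218 = 4751311 + 103/218 = 1035785901/218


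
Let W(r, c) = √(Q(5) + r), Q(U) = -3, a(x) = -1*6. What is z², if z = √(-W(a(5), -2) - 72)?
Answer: -72 - 3*I ≈ -72.0 - 3.0*I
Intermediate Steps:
a(x) = -6
W(r, c) = √(-3 + r)
z = √(-72 - 3*I) (z = √(-√(-3 - 6) - 72) = √(-√(-9) - 72) = √(-3*I - 72) = √(-72 - 3*I) ≈ 0.1767 - 8.4871*I)
z² = (√(-72 - 3*I))² = -72 - 3*I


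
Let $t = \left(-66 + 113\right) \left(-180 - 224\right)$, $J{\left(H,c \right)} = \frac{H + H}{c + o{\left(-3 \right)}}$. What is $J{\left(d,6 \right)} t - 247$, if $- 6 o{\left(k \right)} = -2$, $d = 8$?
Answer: $- \frac{916117}{19} \approx -48217.0$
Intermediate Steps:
$o{\left(k \right)} = \frac{1}{3}$ ($o{\left(k \right)} = \left(- \frac{1}{6}\right) \left(-2\right) = \frac{1}{3}$)
$J{\left(H,c \right)} = \frac{2 H}{\frac{1}{3} + c}$ ($J{\left(H,c \right)} = \frac{H + H}{c + \frac{1}{3}} = \frac{2 H}{\frac{1}{3} + c}$)
$t = -18988$ ($t = 47 \left(-404\right) = -18988$)
$J{\left(d,6 \right)} t - 247 = 6 \cdot 8 \frac{1}{1 + 3 \cdot 6} \left(-18988\right) - 247 = 6 \cdot 8 \frac{1}{1 + 18} \left(-18988\right) - 247 = 6 \cdot 8 \cdot \frac{1}{19} \left(-18988\right) - 247 = \frac{48}{19} \left(-18988\right) - 247 = - \frac{911424}{19} - 247 = - \frac{916117}{19}$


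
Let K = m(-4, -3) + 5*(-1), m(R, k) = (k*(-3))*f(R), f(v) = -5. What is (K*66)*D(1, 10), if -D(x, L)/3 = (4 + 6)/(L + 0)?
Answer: 9900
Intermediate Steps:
D(x, L) = -30/L (D(x, L) = -3*(4 + 6)/(L + 0) = -30/L)
m(R, k) = 15*k (m(R, k) = (k*(-3))*(-5) = -3*k*(-5) = 15*k)
K = -50 (K = 15*(-3) + 5*(-1) = -45 - 5 = -50)
(K*66)*D(1, 10) = (-50*66)*(-30/10) = -(-99000)/10 = -3300*(-3) = 9900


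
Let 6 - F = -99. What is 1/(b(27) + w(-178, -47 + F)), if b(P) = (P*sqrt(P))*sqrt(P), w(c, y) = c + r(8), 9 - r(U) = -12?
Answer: 1/572 ≈ 0.0017483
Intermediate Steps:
F = 105 (F = 6 - 1*(-99) = 6 + 99 = 105)
r(U) = 21 (r(U) = 9 - 1*(-12) = 9 + 12 = 21)
w(c, y) = 21 + c (w(c, y) = c + 21 = 21 + c)
b(P) = P**2 (b(P) = P**(3/2)*sqrt(P) = P**2)
1/(b(27) + w(-178, -47 + F)) = 1/(27**2 + (21 - 178)) = 1/(729 - 157) = 1/572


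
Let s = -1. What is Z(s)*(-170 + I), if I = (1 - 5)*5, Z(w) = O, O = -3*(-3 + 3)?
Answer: 0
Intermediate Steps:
O = 0 (O = -3*0 = 0)
Z(w) = 0
I = -20 (I = -4*5 = -20)
Z(s)*(-170 + I) = 0*(-170 - 20) = 0*(-190) = 0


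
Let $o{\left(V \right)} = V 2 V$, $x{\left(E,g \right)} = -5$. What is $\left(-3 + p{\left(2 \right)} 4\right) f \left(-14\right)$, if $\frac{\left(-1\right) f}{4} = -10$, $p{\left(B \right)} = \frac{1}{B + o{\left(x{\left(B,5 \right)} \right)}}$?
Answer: $\frac{21280}{13} \approx 1636.9$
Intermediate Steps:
$o{\left(V \right)} = 2 V^{2}$ ($o{\left(V \right)} = 2 V V = 2 V^{2}$)
$p{\left(B \right)} = \frac{1}{50 + B}$ ($p{\left(B \right)} = \frac{1}{B + 2 \left(-5\right)^{2}} = \frac{1}{B + 2 \cdot 25} = \frac{1}{B + 50} = \frac{1}{50 + B}$)
$f = 40$ ($f = \left(-4\right) \left(-10\right) = 40$)
$\left(-3 + p{\left(2 \right)} 4\right) f \left(-14\right) = \left(-3 + \frac{1}{50 + 2} \cdot 4\right) 40 \left(-14\right) = \left(-3 + \frac{1}{52} \cdot 4\right) 40 \left(-14\right) = \left(-3 + \frac{1}{13}\right) 40 \left(-14\right) = \left(- \frac{38}{13}\right) 40 \left(-14\right) = \left(- \frac{1520}{13}\right) \left(-14\right) = \frac{21280}{13}$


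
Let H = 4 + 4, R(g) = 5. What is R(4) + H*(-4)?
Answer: -27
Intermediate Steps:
H = 8
R(4) + H*(-4) = 5 + 8*(-4) = 5 - 32 = -27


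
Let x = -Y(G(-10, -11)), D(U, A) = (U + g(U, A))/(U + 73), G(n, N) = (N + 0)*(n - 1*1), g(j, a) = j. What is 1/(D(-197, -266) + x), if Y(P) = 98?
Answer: -62/5879 ≈ -0.010546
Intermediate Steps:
G(n, N) = N*(-1 + n) (G(n, N) = N*(n - 1) = N*(-1 + n))
D(U, A) = 2*U/(73 + U) (D(U, A) = (U + U)/(U + 73) = (2*U)/(73 + U) = 2*U/(73 + U))
x = -98 (x = -1*98 = -98)
1/(D(-197, -266) + x) = 1/(2*(-197)/(73 - 197) - 98) = 1/(2*(-197)/(-124) - 98) = 1/(2*(-197)*(-1/124) - 98) = 1/(197/62 - 98) = 1/(-5879/62) = -62/5879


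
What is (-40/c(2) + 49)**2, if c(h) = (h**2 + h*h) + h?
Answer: 2025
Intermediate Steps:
c(h) = h + 2*h**2 (c(h) = (h**2 + h**2) + h = 2*h**2 + h = h + 2*h**2)
(-40/c(2) + 49)**2 = (-40*1/(2*(1 + 2*2)) + 49)**2 = (-40*1/(2*(1 + 4)) + 49)**2 = (-40/(2*5) + 49)**2 = (-40/10 + 49)**2 = (-40*1/10 + 49)**2 = (-4 + 49)**2 = 45**2 = 2025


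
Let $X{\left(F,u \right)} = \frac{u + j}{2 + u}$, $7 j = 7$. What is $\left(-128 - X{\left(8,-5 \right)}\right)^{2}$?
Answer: $\frac{150544}{9} \approx 16727.0$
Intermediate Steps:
$j = 1$ ($j = \frac{1}{7} \cdot 7 = 1$)
$X{\left(F,u \right)} = \frac{1 + u}{2 + u}$ ($X{\left(F,u \right)} = \frac{u + 1}{2 + u} = \frac{1 + u}{2 + u}$)
$\left(-128 - X{\left(8,-5 \right)}\right)^{2} = \left(-128 - \frac{1 - 5}{2 - 5}\right)^{2} = \left(-128 - \frac{1}{-3} \left(-4\right)\right)^{2} = \left(-128 - \left(- \frac{1}{3}\right) \left(-4\right)\right)^{2} = \left(-128 - \frac{4}{3}\right)^{2} = \left(- \frac{388}{3}\right)^{2} = \frac{150544}{9}$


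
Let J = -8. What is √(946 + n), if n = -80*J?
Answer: √1586 ≈ 39.825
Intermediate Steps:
n = 640 (n = -80*(-8) = 640)
√(946 + n) = √(946 + 640) = √1586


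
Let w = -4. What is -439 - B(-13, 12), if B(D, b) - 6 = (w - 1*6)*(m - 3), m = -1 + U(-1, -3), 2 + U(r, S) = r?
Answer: -515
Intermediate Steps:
U(r, S) = -2 + r
m = -4 (m = -1 + (-2 - 1) = -1 - 3 = -4)
B(D, b) = 76 (B(D, b) = 6 + (-4 - 1*6)*(-4 - 3) = 6 + (-4 - 6)*(-7) = 6 - 10*(-7) = 6 + 70 = 76)
-439 - B(-13, 12) = -439 - 1*76 = -439 - 76 = -515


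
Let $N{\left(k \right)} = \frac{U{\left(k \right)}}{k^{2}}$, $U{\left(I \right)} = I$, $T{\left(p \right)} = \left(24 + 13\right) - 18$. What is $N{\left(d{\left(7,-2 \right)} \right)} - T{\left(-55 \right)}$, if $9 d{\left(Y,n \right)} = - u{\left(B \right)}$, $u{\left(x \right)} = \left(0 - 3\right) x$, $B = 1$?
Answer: $-16$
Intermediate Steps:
$T{\left(p \right)} = 19$ ($T{\left(p \right)} = 37 - 18 = 19$)
$u{\left(x \right)} = - 3 x$
$d{\left(Y,n \right)} = \frac{1}{3}$ ($d{\left(Y,n \right)} = \frac{\left(-1\right) \left(\left(-3\right) 1\right)}{9} = \frac{\left(-1\right) \left(-3\right)}{9} = \frac{1}{9} \cdot 3 = \frac{1}{3}$)
$N{\left(k \right)} = \frac{1}{k}$ ($N{\left(k \right)} = \frac{k}{k^{2}} = \frac{1}{k}$)
$N{\left(d{\left(7,-2 \right)} \right)} - T{\left(-55 \right)} = \frac{1}{\frac{1}{3}} - 19 = 3 - 19 = -16$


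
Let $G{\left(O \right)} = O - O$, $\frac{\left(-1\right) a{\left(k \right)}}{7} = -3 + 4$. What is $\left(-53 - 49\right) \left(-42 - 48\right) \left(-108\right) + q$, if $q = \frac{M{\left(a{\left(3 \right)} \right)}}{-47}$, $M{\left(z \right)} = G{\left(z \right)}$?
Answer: $-991440$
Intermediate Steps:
$a{\left(k \right)} = -7$ ($a{\left(k \right)} = - 7 \left(-3 + 4\right) = \left(-7\right) 1 = -7$)
$G{\left(O \right)} = 0$
$M{\left(z \right)} = 0$
$q = 0$ ($q = \frac{0}{-47} = 0 \left(- \frac{1}{47}\right) = 0$)
$\left(-53 - 49\right) \left(-42 - 48\right) \left(-108\right) + q = \left(-53 - 49\right) \left(-42 - 48\right) \left(-108\right) + 0 = \left(-102\right) \left(-90\right) \left(-108\right) + 0 = 9180 \left(-108\right) + 0 = -991440 + 0 = -991440$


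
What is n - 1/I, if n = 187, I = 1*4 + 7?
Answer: 2056/11 ≈ 186.91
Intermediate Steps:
I = 11 (I = 4 + 7 = 11)
n - 1/I = 187 - 1/11 = 2056/11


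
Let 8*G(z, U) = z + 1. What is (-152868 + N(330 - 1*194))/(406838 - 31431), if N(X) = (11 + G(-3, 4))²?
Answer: -2444039/6006512 ≈ -0.40690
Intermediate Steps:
G(z, U) = ⅛ + z/8 (G(z, U) = (z + 1)/8 = (1 + z)/8 = ⅛ + z/8)
N(X) = 1849/16 (N(X) = (11 + (⅛ + (⅛)*(-3)))² = (11 + (⅛ - 3/8))² = (11 - ¼)² = (43/4)² = 1849/16)
(-152868 + N(330 - 1*194))/(406838 - 31431) = (-152868 + 1849/16)/(406838 - 31431) = -2444039/16/375407 = -2444039/16*1/375407 = -2444039/6006512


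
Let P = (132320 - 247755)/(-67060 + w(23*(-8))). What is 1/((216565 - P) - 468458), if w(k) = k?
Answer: -67244/16938408327 ≈ -3.9699e-6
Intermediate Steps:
P = 115435/67244 (P = (132320 - 247755)/(-67060 + 23*(-8)) = -115435/(-67060 - 184) = -115435/(-67244) = -115435*(-1/67244) = 115435/67244 ≈ 1.7167)
1/((216565 - P) - 468458) = 1/((216565 - 1*115435/67244) - 468458) = 1/((216565 - 115435/67244) - 468458) = 1/(14562581425/67244 - 468458) = 1/(-16938408327/67244) = -67244/16938408327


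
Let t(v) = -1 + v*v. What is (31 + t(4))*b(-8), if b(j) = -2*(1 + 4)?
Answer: -460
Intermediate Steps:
t(v) = -1 + v**2
b(j) = -10 (b(j) = -2*5 = -10)
(31 + t(4))*b(-8) = (31 + (-1 + 4**2))*(-10) = (31 + (-1 + 16))*(-10) = (31 + 15)*(-10) = 46*(-10) = -460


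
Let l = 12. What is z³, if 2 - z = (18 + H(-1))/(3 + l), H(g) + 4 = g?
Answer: 4913/3375 ≈ 1.4557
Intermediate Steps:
H(g) = -4 + g
z = 17/15 (z = 2 - (18 + (-4 - 1))/(3 + 12) = 2 - (18 - 5)/15 = 2 - 13/15 = 17/15 ≈ 1.1333)
z³ = (17/15)³ = 4913/3375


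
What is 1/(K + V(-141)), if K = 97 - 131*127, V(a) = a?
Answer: -1/16681 ≈ -5.9948e-5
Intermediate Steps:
K = -16540 (K = 97 - 16637 = -16540)
1/(K + V(-141)) = 1/(-16540 - 141) = 1/(-16681) = -1/16681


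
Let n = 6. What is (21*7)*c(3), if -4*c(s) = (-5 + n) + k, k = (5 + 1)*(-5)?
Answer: 4263/4 ≈ 1065.8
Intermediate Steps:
k = -30 (k = 6*(-5) = -30)
c(s) = 29/4 (c(s) = -((-5 + 6) - 30)/4 = -(1 - 30)/4 = -1/4*(-29) = 29/4)
(21*7)*c(3) = (21*7)*(29/4) = 147*(29/4) = 4263/4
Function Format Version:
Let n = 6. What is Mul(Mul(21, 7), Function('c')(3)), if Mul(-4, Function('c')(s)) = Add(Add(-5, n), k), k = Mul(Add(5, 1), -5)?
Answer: Rational(4263, 4) ≈ 1065.8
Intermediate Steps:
k = -30 (k = Mul(6, -5) = -30)
Function('c')(s) = Rational(29, 4) (Function('c')(s) = Mul(Rational(-1, 4), Add(Add(-5, 6), -30)) = Mul(Rational(-1, 4), Add(1, -30)) = Mul(Rational(-1, 4), -29) = Rational(29, 4))
Mul(Mul(21, 7), Function('c')(3)) = Mul(Mul(21, 7), Rational(29, 4)) = Mul(147, Rational(29, 4)) = Rational(4263, 4)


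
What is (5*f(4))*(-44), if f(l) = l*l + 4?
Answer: -4400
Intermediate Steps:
f(l) = 4 + l**2 (f(l) = l**2 + 4 = 4 + l**2)
(5*f(4))*(-44) = (5*(4 + 4**2))*(-44) = (5*(4 + 16))*(-44) = (5*20)*(-44) = 100*(-44) = -4400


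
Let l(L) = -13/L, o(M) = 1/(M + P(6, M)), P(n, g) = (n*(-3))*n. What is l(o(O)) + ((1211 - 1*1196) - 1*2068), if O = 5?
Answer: -714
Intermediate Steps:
P(n, g) = -3*n² (P(n, g) = (-3*n)*n = -3*n²)
o(M) = 1/(-108 + M) (o(M) = 1/(M - 3*6²) = 1/(M - 3*36) = 1/(M - 108) = 1/(-108 + M))
l(o(O)) + ((1211 - 1*1196) - 1*2068) = -13/(1/(-108 + 5)) + ((1211 - 1*1196) - 1*2068) = -13/(1/(-103)) + ((1211 - 1196) - 2068) = -13/(-1/103) + (15 - 2068) = -13*(-103) - 2053 = 1339 - 2053 = -714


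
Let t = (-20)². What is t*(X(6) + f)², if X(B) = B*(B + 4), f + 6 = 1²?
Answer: 1210000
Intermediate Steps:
f = -5 (f = -6 + 1² = -6 + 1 = -5)
X(B) = B*(4 + B)
t = 400
t*(X(6) + f)² = 400*(6*(4 + 6) - 5)² = 400*(6*10 - 5)² = 400*(60 - 5)² = 400*55² = 400*3025 = 1210000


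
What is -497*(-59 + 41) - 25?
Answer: 8921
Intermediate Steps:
-497*(-59 + 41) - 25 = -497*(-18) - 25 = 8946 - 25 = 8921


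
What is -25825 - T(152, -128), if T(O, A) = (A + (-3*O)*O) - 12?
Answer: 43627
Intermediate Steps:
T(O, A) = -12 + A - 3*O² (T(O, A) = (A - 3*O²) - 12 = -12 + A - 3*O²)
-25825 - T(152, -128) = -25825 - (-12 - 128 - 3*152²) = -25825 - (-12 - 128 - 3*23104) = -25825 - (-12 - 128 - 69312) = -25825 - 1*(-69452) = -25825 + 69452 = 43627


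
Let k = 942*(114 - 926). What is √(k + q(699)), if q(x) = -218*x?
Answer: 391*I*√6 ≈ 957.75*I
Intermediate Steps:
k = -764904 (k = 942*(-812) = -764904)
√(k + q(699)) = √(-764904 - 218*699) = √(-764904 - 152382) = √(-917286) = 391*I*√6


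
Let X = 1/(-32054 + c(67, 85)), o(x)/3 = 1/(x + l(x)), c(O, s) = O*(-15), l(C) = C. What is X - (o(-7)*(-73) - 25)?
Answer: 4330715/462826 ≈ 9.3571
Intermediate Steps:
c(O, s) = -15*O
o(x) = 3/(2*x) (o(x) = 3/(x + x) = 3/((2*x)) = 3*(1/(2*x)) = 3/(2*x))
X = -1/33059 (X = 1/(-32054 - 15*67) = 1/(-32054 - 1005) = 1/(-33059) = -1/33059 ≈ -3.0249e-5)
X - (o(-7)*(-73) - 25) = -1/33059 - (((3/2)/(-7))*(-73) - 25) = -1/33059 - (((3/2)*(-⅐))*(-73) - 25) = -1/33059 - (-3/14*(-73) - 25) = -1/33059 - (219/14 - 25) = -1/33059 - 1*(-131/14) = -1/33059 + 131/14 = 4330715/462826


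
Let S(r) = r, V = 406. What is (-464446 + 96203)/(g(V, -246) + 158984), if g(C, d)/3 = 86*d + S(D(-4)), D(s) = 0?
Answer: -368243/95516 ≈ -3.8553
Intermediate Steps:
g(C, d) = 258*d (g(C, d) = 3*(86*d + 0) = 3*(86*d) = 258*d)
(-464446 + 96203)/(g(V, -246) + 158984) = (-464446 + 96203)/(258*(-246) + 158984) = -368243/(-63468 + 158984) = -368243/95516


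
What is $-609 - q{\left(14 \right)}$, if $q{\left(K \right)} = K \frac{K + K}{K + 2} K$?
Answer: $-952$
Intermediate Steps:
$q{\left(K \right)} = \frac{2 K^{3}}{2 + K}$ ($q{\left(K \right)} = K \frac{2 K}{2 + K} K = \frac{2 K^{2}}{2 + K} K = \frac{2 K^{3}}{2 + K}$)
$-609 - q{\left(14 \right)} = -609 - \frac{2 \cdot 14^{3}}{2 + 14} = -609 - 2 \cdot 2744 \cdot \frac{1}{16} = -609 - 343 = -952$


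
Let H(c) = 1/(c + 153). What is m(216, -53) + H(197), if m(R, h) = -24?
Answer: -8399/350 ≈ -23.997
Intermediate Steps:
H(c) = 1/(153 + c)
m(216, -53) + H(197) = -24 + 1/(153 + 197) = -24 + 1/350 = -8399/350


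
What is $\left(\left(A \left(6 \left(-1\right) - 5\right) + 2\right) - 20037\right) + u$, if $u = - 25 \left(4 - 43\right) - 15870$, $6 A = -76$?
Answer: $- \frac{104372}{3} \approx -34791.0$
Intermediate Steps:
$A = - \frac{38}{3}$ ($A = \frac{1}{6} \left(-76\right) = - \frac{38}{3} \approx -12.667$)
$u = -14895$ ($u = \left(-25\right) \left(-39\right) - 15870 = 975 - 15870 = -14895$)
$\left(\left(A \left(6 \left(-1\right) - 5\right) + 2\right) - 20037\right) + u = \left(\left(- \frac{38 \left(6 \left(-1\right) - 5\right)}{3} + 2\right) - 20037\right) - 14895 = \left(\left(- \frac{38 \left(-6 - 5\right)}{3} + 2\right) - 20037\right) - 14895 = \left(\left(\left(- \frac{38}{3}\right) \left(-11\right) + 2\right) - 20037\right) - 14895 = \left(\left(\frac{418}{3} + 2\right) - 20037\right) - 14895 = \left(\frac{424}{3} - 20037\right) - 14895 = - \frac{59687}{3} - 14895 = - \frac{104372}{3}$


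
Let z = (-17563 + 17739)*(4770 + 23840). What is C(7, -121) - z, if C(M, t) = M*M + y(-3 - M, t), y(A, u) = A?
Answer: -5035321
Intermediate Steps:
C(M, t) = -3 + M² - M (C(M, t) = M*M + (-3 - M) = M² + (-3 - M) = -3 + M² - M)
z = 5035360 (z = 176*28610 = 5035360)
C(7, -121) - z = (-3 + 7² - 1*7) - 1*5035360 = (-3 + 49 - 7) - 5035360 = 39 - 5035360 = -5035321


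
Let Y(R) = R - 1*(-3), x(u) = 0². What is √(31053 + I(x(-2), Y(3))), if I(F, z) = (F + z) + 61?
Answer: 4*√1945 ≈ 176.41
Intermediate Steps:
x(u) = 0
Y(R) = 3 + R (Y(R) = R + 3 = 3 + R)
I(F, z) = 61 + F + z
√(31053 + I(x(-2), Y(3))) = √(31053 + (61 + 0 + (3 + 3))) = √(31053 + (61 + 0 + 6)) = √(31053 + 67) = √31120 = 4*√1945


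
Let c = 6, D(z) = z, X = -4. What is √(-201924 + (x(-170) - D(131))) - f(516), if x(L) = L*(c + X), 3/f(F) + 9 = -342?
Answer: 1/117 + I*√202395 ≈ 0.008547 + 449.88*I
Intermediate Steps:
f(F) = -1/117 (f(F) = 3/(-9 - 342) = 3/(-351) = 3*(-1/351) = -1/117)
x(L) = 2*L (x(L) = L*(6 - 4) = L*2 = 2*L)
√(-201924 + (x(-170) - D(131))) - f(516) = √(-201924 + (2*(-170) - 1*131)) - 1*(-1/117) = √(-201924 + (-340 - 131)) + 1/117 = √(-201924 - 471) + 1/117 = √(-202395) + 1/117 = I*√202395 + 1/117 = 1/117 + I*√202395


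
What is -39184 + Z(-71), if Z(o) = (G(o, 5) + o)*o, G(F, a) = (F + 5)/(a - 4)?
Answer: -29457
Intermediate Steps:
G(F, a) = (5 + F)/(-4 + a)
Z(o) = o*(5 + 2*o) (Z(o) = ((5 + o)/(-4 + 5) + o)*o = ((5 + o)/1 + o)*o = (1*(5 + o) + o)*o = ((5 + o) + o)*o = (5 + 2*o)*o = o*(5 + 2*o))
-39184 + Z(-71) = -39184 - 71*(5 + 2*(-71)) = -39184 - 71*(5 - 142) = -39184 - 71*(-137) = -39184 + 9727 = -29457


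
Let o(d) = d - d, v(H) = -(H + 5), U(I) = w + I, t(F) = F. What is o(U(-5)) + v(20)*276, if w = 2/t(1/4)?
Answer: -6900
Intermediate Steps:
w = 8 (w = 2/(1/4) = 2/(¼) = 2*4 = 8)
U(I) = 8 + I
v(H) = -5 - H (v(H) = -(5 + H) = -5 - H)
o(d) = 0
o(U(-5)) + v(20)*276 = 0 + (-5 - 1*20)*276 = 0 + (-5 - 20)*276 = 0 - 25*276 = 0 - 6900 = -6900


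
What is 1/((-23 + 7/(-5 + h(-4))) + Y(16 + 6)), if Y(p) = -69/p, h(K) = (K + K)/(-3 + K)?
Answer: -594/16603 ≈ -0.035777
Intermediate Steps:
h(K) = 2*K/(-3 + K) (h(K) = (2*K)/(-3 + K) = 2*K/(-3 + K))
1/((-23 + 7/(-5 + h(-4))) + Y(16 + 6)) = 1/((-23 + 7/(-5 + 2*(-4)/(-3 - 4))) - 69/(16 + 6)) = 1/((-23 + 7/(-5 + 2*(-4)/(-7))) - 69/22) = 1/((-23 + 7/(-5 + 2*(-4)*(-⅐))) - 69*1/22) = 1/((-23 + 7/(-5 + 8/7)) - 69/22) = 1/((-23 + 7/(-27/7)) - 69/22) = 1/((-23 - 7/27*7) - 69/22) = 1/((-23 - 49/27) - 69/22) = 1/(-670/27 - 69/22) = 1/(-16603/594) = -594/16603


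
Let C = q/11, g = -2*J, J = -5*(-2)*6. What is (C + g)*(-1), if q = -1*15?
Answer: 1335/11 ≈ 121.36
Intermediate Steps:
q = -15
J = 60 (J = 10*6 = 60)
g = -120 (g = -2*60 = -120)
C = -15/11 ≈ -1.3636
(C + g)*(-1) = (-15/11 - 120)*(-1) = -1335/11*(-1) = 1335/11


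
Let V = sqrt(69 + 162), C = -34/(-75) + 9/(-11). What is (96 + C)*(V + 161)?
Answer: 12702739/825 + 78899*sqrt(231)/825 ≈ 16851.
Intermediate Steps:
C = -301/825 (C = -34*(-1/75) + 9*(-1/11) = 34/75 - 9/11 = -301/825 ≈ -0.36485)
V = sqrt(231) ≈ 15.199
(96 + C)*(V + 161) = (96 - 301/825)*(sqrt(231) + 161) = 78899*(161 + sqrt(231))/825 = 12702739/825 + 78899*sqrt(231)/825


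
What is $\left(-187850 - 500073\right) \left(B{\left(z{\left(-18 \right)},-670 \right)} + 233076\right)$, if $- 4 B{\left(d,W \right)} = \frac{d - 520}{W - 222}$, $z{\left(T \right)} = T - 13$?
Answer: $- \frac{572086822170491}{3568} \approx -1.6034 \cdot 10^{11}$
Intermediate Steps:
$z{\left(T \right)} = -13 + T$ ($z{\left(T \right)} = T - 13 = -13 + T$)
$B{\left(d,W \right)} = - \frac{-520 + d}{4 \left(-222 + W\right)}$ ($B{\left(d,W \right)} = - \frac{\left(d - 520\right) \frac{1}{W - 222}}{4} = - \frac{\left(-520 + d\right) \frac{1}{-222 + W}}{4} = - \frac{\frac{1}{-222 + W} \left(-520 + d\right)}{4} = - \frac{-520 + d}{4 \left(-222 + W\right)}$)
$\left(-187850 - 500073\right) \left(B{\left(z{\left(-18 \right)},-670 \right)} + 233076\right) = \left(-187850 - 500073\right) \left(\frac{520 - \left(-13 - 18\right)}{4 \left(-222 - 670\right)} + 233076\right) = - 687923 \left(\frac{520 - -31}{4 \left(-892\right)} + 233076\right) = - 687923 \left(\frac{1}{4} \left(- \frac{1}{892}\right) \left(520 + 31\right) + 233076\right) = - 687923 \left(\frac{1}{4} \left(- \frac{1}{892}\right) 551 + 233076\right) = - 687923 \left(- \frac{551}{3568} + 233076\right) = \left(-687923\right) \frac{831614617}{3568} = - \frac{572086822170491}{3568}$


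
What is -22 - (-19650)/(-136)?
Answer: -11321/68 ≈ -166.49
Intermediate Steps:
-22 - (-19650)/(-136) = -22 - (-19650)*(-1)/136 = -22 - 131*75/68 = -22 - 9825/68 = -11321/68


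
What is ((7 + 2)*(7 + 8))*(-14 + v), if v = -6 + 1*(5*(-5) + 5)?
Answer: -5400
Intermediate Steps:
v = -26 (v = -6 + 1*(-25 + 5) = -6 + 1*(-20) = -6 - 20 = -26)
((7 + 2)*(7 + 8))*(-14 + v) = ((7 + 2)*(7 + 8))*(-14 - 26) = (9*15)*(-40) = 135*(-40) = -5400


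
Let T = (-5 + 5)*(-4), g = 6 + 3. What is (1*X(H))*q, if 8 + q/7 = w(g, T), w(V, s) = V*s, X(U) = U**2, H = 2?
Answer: -224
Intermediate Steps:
g = 9
T = 0 (T = 0*(-4) = 0)
q = -56 (q = -56 + 7*(9*0) = -56 + 7*0 = -56 + 0 = -56)
(1*X(H))*q = (1*2**2)*(-56) = (1*4)*(-56) = 4*(-56) = -224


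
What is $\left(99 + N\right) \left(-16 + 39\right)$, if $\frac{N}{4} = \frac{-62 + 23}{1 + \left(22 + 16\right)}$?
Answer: $2185$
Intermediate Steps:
$N = -4$ ($N = 4 \frac{-62 + 23}{1 + \left(22 + 16\right)} = 4 \left(- \frac{39}{1 + 38}\right) = 4 \left(- \frac{39}{39}\right) = 4 \left(\left(-39\right) \frac{1}{39}\right) = 4 \left(-1\right) = -4$)
$\left(99 + N\right) \left(-16 + 39\right) = \left(99 - 4\right) \left(-16 + 39\right) = 95 \cdot 23 = 2185$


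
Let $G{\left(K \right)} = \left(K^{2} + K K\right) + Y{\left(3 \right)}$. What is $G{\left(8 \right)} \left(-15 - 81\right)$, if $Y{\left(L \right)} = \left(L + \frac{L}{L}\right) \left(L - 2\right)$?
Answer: $-12672$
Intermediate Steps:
$Y{\left(L \right)} = \left(1 + L\right) \left(-2 + L\right)$ ($Y{\left(L \right)} = \left(L + 1\right) \left(-2 + L\right) = \left(1 + L\right) \left(-2 + L\right)$)
$G{\left(K \right)} = 4 + 2 K^{2}$ ($G{\left(K \right)} = \left(K^{2} + K K\right) - \left(5 - 9\right) = \left(K^{2} + K^{2}\right) - -4 = 2 K^{2} + 4 = 4 + 2 K^{2}$)
$G{\left(8 \right)} \left(-15 - 81\right) = \left(4 + 2 \cdot 8^{2}\right) \left(-15 - 81\right) = \left(4 + 2 \cdot 64\right) \left(-96\right) = \left(4 + 128\right) \left(-96\right) = 132 \left(-96\right) = -12672$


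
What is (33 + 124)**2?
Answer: 24649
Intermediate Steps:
(33 + 124)**2 = 157**2 = 24649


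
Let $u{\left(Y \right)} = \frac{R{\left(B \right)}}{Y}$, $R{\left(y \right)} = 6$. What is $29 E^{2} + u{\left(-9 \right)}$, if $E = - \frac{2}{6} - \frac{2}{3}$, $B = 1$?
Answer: $\frac{85}{3} \approx 28.333$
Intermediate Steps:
$E = -1$ ($E = \left(-2\right) \frac{1}{6} - \frac{2}{3} = - \frac{1}{3} - \frac{2}{3} = -1$)
$u{\left(Y \right)} = \frac{6}{Y}$
$29 E^{2} + u{\left(-9 \right)} = 29 \left(-1\right)^{2} + \frac{6}{-9} = 29 \cdot 1 + 6 \left(- \frac{1}{9}\right) = 29 - \frac{2}{3} = \frac{85}{3}$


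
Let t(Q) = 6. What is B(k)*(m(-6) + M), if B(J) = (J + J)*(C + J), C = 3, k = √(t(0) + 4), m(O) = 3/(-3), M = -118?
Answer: -2380 - 714*√10 ≈ -4637.9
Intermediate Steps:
m(O) = -1 (m(O) = 3*(-⅓) = -1)
k = √10 (k = √(6 + 4) = √10 ≈ 3.1623)
B(J) = 2*J*(3 + J) (B(J) = (J + J)*(3 + J) = (2*J)*(3 + J) = 2*J*(3 + J))
B(k)*(m(-6) + M) = (2*√10*(3 + √10))*(-1 - 118) = (2*√10*(3 + √10))*(-119) = -238*√10*(3 + √10)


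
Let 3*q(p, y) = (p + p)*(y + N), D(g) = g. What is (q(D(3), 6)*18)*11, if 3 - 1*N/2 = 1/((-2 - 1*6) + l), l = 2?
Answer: 4884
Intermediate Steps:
N = 19/3 (N = 6 - 2/((-2 - 1*6) + 2) = 6 - 2/((-2 - 6) + 2) = 6 - 2/(-8 + 2) = 6 - 2/(-6) = 6 - 2*(-1/6) = 6 + 1/3 = 19/3 ≈ 6.3333)
q(p, y) = 2*p*(19/3 + y)/3 (q(p, y) = ((p + p)*(y + 19/3))/3 = ((2*p)*(19/3 + y))/3 = (2*p*(19/3 + y))/3 = 2*p*(19/3 + y)/3)
(q(D(3), 6)*18)*11 = (((2/9)*3*(19 + 3*6))*18)*11 = (((2/9)*3*(19 + 18))*18)*11 = (((2/9)*3*37)*18)*11 = ((74/3)*18)*11 = 444*11 = 4884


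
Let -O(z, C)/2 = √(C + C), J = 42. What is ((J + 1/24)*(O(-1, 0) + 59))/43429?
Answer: 59531/1042296 ≈ 0.057115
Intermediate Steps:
O(z, C) = -2*√2*√C (O(z, C) = -2*√(C + C) = -2*√2*√C)
((J + 1/24)*(O(-1, 0) + 59))/43429 = ((42 + 1/24)*(-2*√2*√0 + 59))/43429 = ((42 + 1/24)*(-2*√2*0 + 59))*(1/43429) = (1009*(0 + 59)/24)*(1/43429) = ((1009/24)*59)*(1/43429) = (59531/24)*(1/43429) = 59531/1042296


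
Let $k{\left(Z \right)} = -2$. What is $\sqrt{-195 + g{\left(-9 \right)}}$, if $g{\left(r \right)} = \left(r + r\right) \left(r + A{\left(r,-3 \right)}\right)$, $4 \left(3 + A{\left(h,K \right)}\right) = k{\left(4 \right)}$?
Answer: $\sqrt{30} \approx 5.4772$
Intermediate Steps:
$A{\left(h,K \right)} = - \frac{7}{2}$ ($A{\left(h,K \right)} = -3 + \frac{1}{4} \left(-2\right) = -3 - \frac{1}{2} = - \frac{7}{2}$)
$g{\left(r \right)} = 2 r \left(- \frac{7}{2} + r\right)$ ($g{\left(r \right)} = \left(r + r\right) \left(r - \frac{7}{2}\right) = 2 r \left(- \frac{7}{2} + r\right)$)
$\sqrt{-195 + g{\left(-9 \right)}} = \sqrt{-195 - 9 \left(-7 + 2 \left(-9\right)\right)} = \sqrt{-195 - 9 \left(-7 - 18\right)} = \sqrt{-195 - -225} = \sqrt{-195 + 225} = \sqrt{30}$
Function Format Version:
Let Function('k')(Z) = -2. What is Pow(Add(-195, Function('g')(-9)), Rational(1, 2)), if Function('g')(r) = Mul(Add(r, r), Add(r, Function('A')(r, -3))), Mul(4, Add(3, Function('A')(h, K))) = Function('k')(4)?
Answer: Pow(30, Rational(1, 2)) ≈ 5.4772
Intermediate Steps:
Function('A')(h, K) = Rational(-7, 2) (Function('A')(h, K) = Add(-3, Mul(Rational(1, 4), -2)) = Add(-3, Rational(-1, 2)) = Rational(-7, 2))
Function('g')(r) = Mul(2, r, Add(Rational(-7, 2), r)) (Function('g')(r) = Mul(Add(r, r), Add(r, Rational(-7, 2))) = Mul(Mul(2, r), Add(Rational(-7, 2), r)) = Mul(2, r, Add(Rational(-7, 2), r)))
Pow(Add(-195, Function('g')(-9)), Rational(1, 2)) = Pow(Add(-195, Mul(-9, Add(-7, Mul(2, -9)))), Rational(1, 2)) = Pow(Add(-195, Mul(-9, Add(-7, -18))), Rational(1, 2)) = Pow(Add(-195, Mul(-9, -25)), Rational(1, 2)) = Pow(Add(-195, 225), Rational(1, 2)) = Pow(30, Rational(1, 2))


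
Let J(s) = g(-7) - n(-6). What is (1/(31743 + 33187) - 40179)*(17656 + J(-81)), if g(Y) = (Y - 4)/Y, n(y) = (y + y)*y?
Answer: -321143437111431/454510 ≈ -7.0657e+8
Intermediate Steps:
n(y) = 2*y² (n(y) = (2*y)*y = 2*y²)
g(Y) = (-4 + Y)/Y
J(s) = -493/7 (J(s) = (-4 - 7)/(-7) - 2*(-6)² = -⅐*(-11) - 2*36 = 11/7 - 1*72 = 11/7 - 72 = -493/7)
(1/(31743 + 33187) - 40179)*(17656 + J(-81)) = (1/(31743 + 33187) - 40179)*(17656 - 493/7) = (1/64930 - 40179)*(123099/7) = -2608822469/64930*123099/7 = -321143437111431/454510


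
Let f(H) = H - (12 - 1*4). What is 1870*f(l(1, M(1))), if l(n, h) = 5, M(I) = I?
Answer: -5610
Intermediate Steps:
f(H) = -8 + H (f(H) = H - (12 - 4) = H - 1*8 = H - 8 = -8 + H)
1870*f(l(1, M(1))) = 1870*(-8 + 5) = 1870*(-3) = -5610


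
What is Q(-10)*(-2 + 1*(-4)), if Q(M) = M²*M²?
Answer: -60000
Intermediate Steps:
Q(M) = M⁴
Q(-10)*(-2 + 1*(-4)) = (-10)⁴*(-2 + 1*(-4)) = 10000*(-2 - 4) = 10000*(-6) = -60000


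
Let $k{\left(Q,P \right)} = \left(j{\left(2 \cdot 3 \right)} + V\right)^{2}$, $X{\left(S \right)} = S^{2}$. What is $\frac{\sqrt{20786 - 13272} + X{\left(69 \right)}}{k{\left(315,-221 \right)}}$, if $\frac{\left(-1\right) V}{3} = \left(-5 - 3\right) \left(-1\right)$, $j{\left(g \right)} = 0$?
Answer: $\frac{529}{64} + \frac{17 \sqrt{26}}{576} \approx 8.4161$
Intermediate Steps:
$V = -24$ ($V = - 3 \left(-5 - 3\right) \left(-1\right) = - 3 \left(\left(-8\right) \left(-1\right)\right) = \left(-3\right) 8 = -24$)
$k{\left(Q,P \right)} = 576$ ($k{\left(Q,P \right)} = \left(0 - 24\right)^{2} = \left(-24\right)^{2} = 576$)
$\frac{\sqrt{20786 - 13272} + X{\left(69 \right)}}{k{\left(315,-221 \right)}} = \frac{\sqrt{20786 - 13272} + 69^{2}}{576} = \left(\sqrt{7514} + 4761\right) \frac{1}{576} = \left(17 \sqrt{26} + 4761\right) \frac{1}{576} = \left(4761 + 17 \sqrt{26}\right) \frac{1}{576} = \frac{529}{64} + \frac{17 \sqrt{26}}{576}$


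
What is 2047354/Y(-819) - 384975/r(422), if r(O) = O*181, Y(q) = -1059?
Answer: -156788681753/80888538 ≈ -1938.3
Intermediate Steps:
r(O) = 181*O
2047354/Y(-819) - 384975/r(422) = 2047354/(-1059) - 384975/(181*422) = 2047354*(-1/1059) - 384975/76382 = -2047354/1059 - 384975*1/76382 = -2047354/1059 - 384975/76382 = -156788681753/80888538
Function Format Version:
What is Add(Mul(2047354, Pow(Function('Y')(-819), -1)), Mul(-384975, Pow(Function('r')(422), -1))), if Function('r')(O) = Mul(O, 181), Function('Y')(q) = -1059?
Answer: Rational(-156788681753, 80888538) ≈ -1938.3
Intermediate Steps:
Function('r')(O) = Mul(181, O)
Add(Mul(2047354, Pow(Function('Y')(-819), -1)), Mul(-384975, Pow(Function('r')(422), -1))) = Add(Mul(2047354, Pow(-1059, -1)), Mul(-384975, Pow(Mul(181, 422), -1))) = Add(Mul(2047354, Rational(-1, 1059)), Mul(-384975, Pow(76382, -1))) = Add(Rational(-2047354, 1059), Mul(-384975, Rational(1, 76382))) = Add(Rational(-2047354, 1059), Rational(-384975, 76382)) = Rational(-156788681753, 80888538)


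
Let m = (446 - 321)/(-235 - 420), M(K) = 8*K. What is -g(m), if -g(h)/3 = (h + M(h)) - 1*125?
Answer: -49800/131 ≈ -380.15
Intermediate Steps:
m = -25/131 (m = 125/(-655) = 125*(-1/655) = -25/131 ≈ -0.19084)
g(h) = 375 - 27*h (g(h) = -3*((h + 8*h) - 1*125) = -3*(9*h - 125) = -3*(-125 + 9*h) = 375 - 27*h)
-g(m) = -(375 - 27*(-25/131)) = -(375 + 675/131) = -1*49800/131 = -49800/131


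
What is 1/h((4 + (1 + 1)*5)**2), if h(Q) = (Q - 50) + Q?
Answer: 1/342 ≈ 0.0029240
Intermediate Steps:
h(Q) = -50 + 2*Q (h(Q) = (-50 + Q) + Q = -50 + 2*Q)
1/h((4 + (1 + 1)*5)**2) = 1/(-50 + 2*(4 + (1 + 1)*5)**2) = 1/(-50 + 2*(4 + 2*5)**2) = 1/(-50 + 2*(4 + 10)**2) = 1/(-50 + 2*14**2) = 1/(-50 + 2*196) = 1/(-50 + 392) = 1/342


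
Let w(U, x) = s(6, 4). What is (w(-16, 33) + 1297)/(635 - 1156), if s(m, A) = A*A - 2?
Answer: -1311/521 ≈ -2.5163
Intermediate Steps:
s(m, A) = -2 + A² (s(m, A) = A² - 2 = -2 + A²)
w(U, x) = 14 (w(U, x) = -2 + 4² = -2 + 16 = 14)
(w(-16, 33) + 1297)/(635 - 1156) = (14 + 1297)/(635 - 1156) = 1311/(-521) = 1311*(-1/521) = -1311/521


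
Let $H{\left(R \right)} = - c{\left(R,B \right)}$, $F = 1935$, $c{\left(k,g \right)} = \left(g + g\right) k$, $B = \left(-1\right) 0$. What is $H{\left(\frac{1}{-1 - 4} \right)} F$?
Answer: $0$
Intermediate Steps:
$B = 0$
$c{\left(k,g \right)} = 2 g k$
$H{\left(R \right)} = 0$ ($H{\left(R \right)} = - 2 \cdot 0 R = \left(-1\right) 0 = 0$)
$H{\left(\frac{1}{-1 - 4} \right)} F = 0 \cdot 1935 = 0$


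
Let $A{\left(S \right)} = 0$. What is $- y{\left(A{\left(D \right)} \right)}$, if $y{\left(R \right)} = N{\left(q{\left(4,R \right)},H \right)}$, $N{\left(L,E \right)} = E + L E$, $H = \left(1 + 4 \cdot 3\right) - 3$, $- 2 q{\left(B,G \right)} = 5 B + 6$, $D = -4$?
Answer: $120$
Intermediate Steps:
$q{\left(B,G \right)} = -3 - \frac{5 B}{2}$ ($q{\left(B,G \right)} = - \frac{5 B + 6}{2} = - \frac{6 + 5 B}{2} = -3 - \frac{5 B}{2}$)
$H = 10$ ($H = \left(1 + 12\right) - 3 = 13 - 3 = 10$)
$N{\left(L,E \right)} = E + E L$
$y{\left(R \right)} = -120$ ($y{\left(R \right)} = 10 \left(1 - 13\right) = 10 \left(-12\right) = -120$)
$- y{\left(A{\left(D \right)} \right)} = \left(-1\right) \left(-120\right) = 120$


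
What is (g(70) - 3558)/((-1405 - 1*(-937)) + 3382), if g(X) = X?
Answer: -1744/1457 ≈ -1.1970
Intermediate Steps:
(g(70) - 3558)/((-1405 - 1*(-937)) + 3382) = (70 - 3558)/((-1405 - 1*(-937)) + 3382) = -3488/((-1405 + 937) + 3382) = -3488/(-468 + 3382) = -3488/2914 = -3488*1/2914 = -1744/1457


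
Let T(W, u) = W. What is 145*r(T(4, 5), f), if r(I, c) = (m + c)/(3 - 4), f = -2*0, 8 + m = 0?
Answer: 1160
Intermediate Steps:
m = -8 (m = -8 + 0 = -8)
f = 0
r(I, c) = 8 - c (r(I, c) = (-8 + c)/(3 - 4) = (-8 + c)/(-1) = (-8 + c)*(-1) = 8 - c)
145*r(T(4, 5), f) = 145*(8 - 1*0) = 145*(8 + 0) = 145*8 = 1160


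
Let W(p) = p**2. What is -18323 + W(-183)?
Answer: 15166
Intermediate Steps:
-18323 + W(-183) = -18323 + (-183)**2 = -18323 + 33489 = 15166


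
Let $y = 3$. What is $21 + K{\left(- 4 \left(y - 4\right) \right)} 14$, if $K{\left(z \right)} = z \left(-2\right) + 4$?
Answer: $-35$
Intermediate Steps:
$K{\left(z \right)} = 4 - 2 z$ ($K{\left(z \right)} = - 2 z + 4 = 4 - 2 z$)
$21 + K{\left(- 4 \left(y - 4\right) \right)} 14 = 21 + \left(4 - 2 \left(- 4 \left(3 - 4\right)\right)\right) 14 = 21 + \left(4 - 2 \left(\left(-4\right) \left(-1\right)\right)\right) 14 = 21 + \left(4 - 8\right) 14 = 21 - 56 = -35$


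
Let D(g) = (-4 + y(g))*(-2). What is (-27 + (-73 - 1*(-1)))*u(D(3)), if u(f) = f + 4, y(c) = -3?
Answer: -1782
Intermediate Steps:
D(g) = 14 (D(g) = (-4 - 3)*(-2) = -7*(-2) = 14)
u(f) = 4 + f
(-27 + (-73 - 1*(-1)))*u(D(3)) = (-27 + (-73 - 1*(-1)))*(4 + 14) = (-27 + (-73 + 1))*18 = (-27 - 72)*18 = -99*18 = -1782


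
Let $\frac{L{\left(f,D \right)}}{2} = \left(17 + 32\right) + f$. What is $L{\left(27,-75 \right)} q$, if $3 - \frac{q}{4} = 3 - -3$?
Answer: $-1824$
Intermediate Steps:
$L{\left(f,D \right)} = 98 + 2 f$ ($L{\left(f,D \right)} = 2 \left(\left(17 + 32\right) + f\right) = 2 \left(49 + f\right) = 98 + 2 f$)
$q = -12$ ($q = 12 - 4 \left(3 - -3\right) = 12 - 4 \left(3 + 3\right) = 12 - 24 = -12$)
$L{\left(27,-75 \right)} q = \left(98 + 2 \cdot 27\right) \left(-12\right) = \left(98 + 54\right) \left(-12\right) = 152 \left(-12\right) = -1824$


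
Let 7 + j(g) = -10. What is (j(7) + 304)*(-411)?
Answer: -117957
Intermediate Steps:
j(g) = -17 (j(g) = -7 - 10 = -17)
(j(7) + 304)*(-411) = (-17 + 304)*(-411) = 287*(-411) = -117957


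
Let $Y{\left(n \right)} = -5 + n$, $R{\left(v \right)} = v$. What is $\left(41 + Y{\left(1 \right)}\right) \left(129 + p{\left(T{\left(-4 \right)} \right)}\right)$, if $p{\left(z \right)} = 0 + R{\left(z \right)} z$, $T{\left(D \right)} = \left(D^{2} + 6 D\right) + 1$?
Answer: $6586$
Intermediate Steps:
$T{\left(D \right)} = 1 + D^{2} + 6 D$
$p{\left(z \right)} = z^{2}$ ($p{\left(z \right)} = 0 + z z = 0 + z^{2} = z^{2}$)
$\left(41 + Y{\left(1 \right)}\right) \left(129 + p{\left(T{\left(-4 \right)} \right)}\right) = \left(41 + \left(-5 + 1\right)\right) \left(129 + \left(1 + \left(-4\right)^{2} + 6 \left(-4\right)\right)^{2}\right) = \left(41 - 4\right) \left(129 + \left(1 + 16 - 24\right)^{2}\right) = 37 \left(129 + \left(-7\right)^{2}\right) = 37 \left(129 + 49\right) = 37 \cdot 178 = 6586$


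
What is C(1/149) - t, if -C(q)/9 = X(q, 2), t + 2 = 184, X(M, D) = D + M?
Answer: -29809/149 ≈ -200.06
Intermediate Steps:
t = 182 (t = -2 + 184 = 182)
C(q) = -18 - 9*q (C(q) = -9*(2 + q) = -18 - 9*q)
C(1/149) - t = (-18 - 9/149) - 1*182 = (-18 - 9*1/149) - 182 = (-18 - 9/149) - 182 = -2691/149 - 182 = -29809/149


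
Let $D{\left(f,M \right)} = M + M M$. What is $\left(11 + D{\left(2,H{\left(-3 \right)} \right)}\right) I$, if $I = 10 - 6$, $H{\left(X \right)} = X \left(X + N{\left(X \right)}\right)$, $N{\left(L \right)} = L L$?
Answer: $1268$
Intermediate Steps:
$N{\left(L \right)} = L^{2}$
$H{\left(X \right)} = X \left(X + X^{2}\right)$
$D{\left(f,M \right)} = M + M^{2}$
$I = 4$ ($I = 10 - 6 = 4$)
$\left(11 + D{\left(2,H{\left(-3 \right)} \right)}\right) I = \left(11 + \left(-3\right)^{2} \left(1 - 3\right) \left(1 + \left(-3\right)^{2} \left(1 - 3\right)\right)\right) 4 = \left(11 + 9 \left(-2\right) \left(1 + 9 \left(-2\right)\right)\right) 4 = \left(11 - 18 \left(1 - 18\right)\right) 4 = \left(11 - -306\right) 4 = \left(11 + 306\right) 4 = 317 \cdot 4 = 1268$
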